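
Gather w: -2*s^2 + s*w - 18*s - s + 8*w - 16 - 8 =-2*s^2 - 19*s + w*(s + 8) - 24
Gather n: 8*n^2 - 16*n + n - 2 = 8*n^2 - 15*n - 2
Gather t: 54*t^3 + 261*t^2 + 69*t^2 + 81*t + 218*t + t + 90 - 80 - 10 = 54*t^3 + 330*t^2 + 300*t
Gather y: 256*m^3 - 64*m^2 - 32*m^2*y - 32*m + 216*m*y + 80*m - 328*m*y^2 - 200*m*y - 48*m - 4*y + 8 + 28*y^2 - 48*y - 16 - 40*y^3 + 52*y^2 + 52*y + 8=256*m^3 - 64*m^2 - 40*y^3 + y^2*(80 - 328*m) + y*(-32*m^2 + 16*m)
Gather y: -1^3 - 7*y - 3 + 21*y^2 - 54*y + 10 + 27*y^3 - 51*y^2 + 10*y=27*y^3 - 30*y^2 - 51*y + 6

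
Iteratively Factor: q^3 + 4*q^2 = (q)*(q^2 + 4*q) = q*(q + 4)*(q)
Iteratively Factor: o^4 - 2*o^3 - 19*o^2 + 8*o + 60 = (o - 5)*(o^3 + 3*o^2 - 4*o - 12) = (o - 5)*(o - 2)*(o^2 + 5*o + 6) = (o - 5)*(o - 2)*(o + 3)*(o + 2)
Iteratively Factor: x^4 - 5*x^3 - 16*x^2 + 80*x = (x - 5)*(x^3 - 16*x) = (x - 5)*(x + 4)*(x^2 - 4*x) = x*(x - 5)*(x + 4)*(x - 4)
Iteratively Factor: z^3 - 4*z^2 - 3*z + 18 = (z - 3)*(z^2 - z - 6) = (z - 3)^2*(z + 2)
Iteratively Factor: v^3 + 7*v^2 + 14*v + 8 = (v + 1)*(v^2 + 6*v + 8) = (v + 1)*(v + 2)*(v + 4)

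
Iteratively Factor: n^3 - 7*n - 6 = (n + 2)*(n^2 - 2*n - 3) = (n + 1)*(n + 2)*(n - 3)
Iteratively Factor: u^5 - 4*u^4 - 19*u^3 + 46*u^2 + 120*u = (u)*(u^4 - 4*u^3 - 19*u^2 + 46*u + 120) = u*(u - 5)*(u^3 + u^2 - 14*u - 24) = u*(u - 5)*(u + 3)*(u^2 - 2*u - 8) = u*(u - 5)*(u - 4)*(u + 3)*(u + 2)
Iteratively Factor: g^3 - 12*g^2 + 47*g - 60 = (g - 3)*(g^2 - 9*g + 20) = (g - 5)*(g - 3)*(g - 4)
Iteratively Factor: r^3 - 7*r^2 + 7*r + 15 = (r - 5)*(r^2 - 2*r - 3) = (r - 5)*(r + 1)*(r - 3)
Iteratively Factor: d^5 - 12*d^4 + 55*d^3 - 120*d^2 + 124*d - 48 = (d - 1)*(d^4 - 11*d^3 + 44*d^2 - 76*d + 48) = (d - 4)*(d - 1)*(d^3 - 7*d^2 + 16*d - 12) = (d - 4)*(d - 3)*(d - 1)*(d^2 - 4*d + 4) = (d - 4)*(d - 3)*(d - 2)*(d - 1)*(d - 2)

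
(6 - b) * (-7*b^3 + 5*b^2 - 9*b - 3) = 7*b^4 - 47*b^3 + 39*b^2 - 51*b - 18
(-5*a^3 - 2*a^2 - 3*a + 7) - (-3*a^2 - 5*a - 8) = -5*a^3 + a^2 + 2*a + 15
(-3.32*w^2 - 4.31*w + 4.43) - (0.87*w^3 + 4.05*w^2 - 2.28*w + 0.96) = -0.87*w^3 - 7.37*w^2 - 2.03*w + 3.47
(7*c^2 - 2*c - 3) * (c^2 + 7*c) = 7*c^4 + 47*c^3 - 17*c^2 - 21*c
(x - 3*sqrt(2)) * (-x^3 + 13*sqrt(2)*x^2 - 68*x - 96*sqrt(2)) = -x^4 + 16*sqrt(2)*x^3 - 146*x^2 + 108*sqrt(2)*x + 576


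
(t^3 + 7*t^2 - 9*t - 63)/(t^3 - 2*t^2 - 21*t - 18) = (t^2 + 4*t - 21)/(t^2 - 5*t - 6)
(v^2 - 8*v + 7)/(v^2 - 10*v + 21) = (v - 1)/(v - 3)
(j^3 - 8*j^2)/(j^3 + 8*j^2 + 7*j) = j*(j - 8)/(j^2 + 8*j + 7)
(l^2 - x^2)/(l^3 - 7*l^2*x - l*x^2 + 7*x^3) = 1/(l - 7*x)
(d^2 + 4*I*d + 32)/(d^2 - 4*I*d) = (d + 8*I)/d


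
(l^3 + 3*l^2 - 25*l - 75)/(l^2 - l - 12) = (l^2 - 25)/(l - 4)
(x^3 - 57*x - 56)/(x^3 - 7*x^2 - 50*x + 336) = (x + 1)/(x - 6)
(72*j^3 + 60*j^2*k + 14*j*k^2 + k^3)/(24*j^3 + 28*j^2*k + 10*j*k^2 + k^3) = (6*j + k)/(2*j + k)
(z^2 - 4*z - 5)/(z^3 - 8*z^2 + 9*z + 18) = (z - 5)/(z^2 - 9*z + 18)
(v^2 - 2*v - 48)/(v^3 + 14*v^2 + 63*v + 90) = (v - 8)/(v^2 + 8*v + 15)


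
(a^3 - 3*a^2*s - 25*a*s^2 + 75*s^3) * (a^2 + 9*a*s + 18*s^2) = a^5 + 6*a^4*s - 34*a^3*s^2 - 204*a^2*s^3 + 225*a*s^4 + 1350*s^5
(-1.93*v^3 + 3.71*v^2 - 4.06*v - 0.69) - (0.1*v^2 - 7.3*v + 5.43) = -1.93*v^3 + 3.61*v^2 + 3.24*v - 6.12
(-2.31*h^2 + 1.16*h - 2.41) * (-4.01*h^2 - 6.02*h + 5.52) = 9.2631*h^4 + 9.2546*h^3 - 10.0703*h^2 + 20.9114*h - 13.3032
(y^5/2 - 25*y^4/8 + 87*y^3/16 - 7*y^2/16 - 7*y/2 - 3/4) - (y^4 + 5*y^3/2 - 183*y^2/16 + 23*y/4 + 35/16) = y^5/2 - 33*y^4/8 + 47*y^3/16 + 11*y^2 - 37*y/4 - 47/16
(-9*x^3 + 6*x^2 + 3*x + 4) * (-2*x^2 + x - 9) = 18*x^5 - 21*x^4 + 81*x^3 - 59*x^2 - 23*x - 36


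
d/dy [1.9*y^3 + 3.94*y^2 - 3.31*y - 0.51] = 5.7*y^2 + 7.88*y - 3.31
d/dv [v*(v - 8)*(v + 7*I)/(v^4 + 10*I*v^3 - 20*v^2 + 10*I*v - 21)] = (-v^4 + 16*v^3 + v^2*(1 + 24*I) + 6*I*v - 24*I)/(v^6 + 6*I*v^5 - 7*v^4 + 12*I*v^3 - 17*v^2 + 6*I*v - 9)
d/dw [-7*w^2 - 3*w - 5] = -14*w - 3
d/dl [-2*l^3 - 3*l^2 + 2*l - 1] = -6*l^2 - 6*l + 2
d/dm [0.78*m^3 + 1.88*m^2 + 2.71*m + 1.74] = 2.34*m^2 + 3.76*m + 2.71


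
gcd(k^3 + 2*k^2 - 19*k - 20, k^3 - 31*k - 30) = k^2 + 6*k + 5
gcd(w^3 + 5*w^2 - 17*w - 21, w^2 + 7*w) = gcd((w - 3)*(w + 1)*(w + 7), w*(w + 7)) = w + 7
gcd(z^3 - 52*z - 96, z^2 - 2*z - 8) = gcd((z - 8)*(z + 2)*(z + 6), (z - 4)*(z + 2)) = z + 2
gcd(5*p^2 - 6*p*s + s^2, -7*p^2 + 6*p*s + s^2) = p - s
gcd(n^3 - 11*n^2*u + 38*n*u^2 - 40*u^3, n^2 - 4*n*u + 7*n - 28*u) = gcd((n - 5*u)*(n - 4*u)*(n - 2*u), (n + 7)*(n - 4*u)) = -n + 4*u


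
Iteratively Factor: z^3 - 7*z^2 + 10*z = (z - 2)*(z^2 - 5*z) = (z - 5)*(z - 2)*(z)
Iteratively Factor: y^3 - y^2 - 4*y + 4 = (y - 1)*(y^2 - 4) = (y - 1)*(y + 2)*(y - 2)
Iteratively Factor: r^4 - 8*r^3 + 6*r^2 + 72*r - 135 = (r - 5)*(r^3 - 3*r^2 - 9*r + 27) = (r - 5)*(r - 3)*(r^2 - 9) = (r - 5)*(r - 3)^2*(r + 3)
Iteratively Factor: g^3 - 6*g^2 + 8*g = (g - 4)*(g^2 - 2*g) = (g - 4)*(g - 2)*(g)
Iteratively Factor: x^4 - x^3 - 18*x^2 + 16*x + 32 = (x + 4)*(x^3 - 5*x^2 + 2*x + 8) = (x - 2)*(x + 4)*(x^2 - 3*x - 4) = (x - 2)*(x + 1)*(x + 4)*(x - 4)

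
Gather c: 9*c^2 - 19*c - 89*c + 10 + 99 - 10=9*c^2 - 108*c + 99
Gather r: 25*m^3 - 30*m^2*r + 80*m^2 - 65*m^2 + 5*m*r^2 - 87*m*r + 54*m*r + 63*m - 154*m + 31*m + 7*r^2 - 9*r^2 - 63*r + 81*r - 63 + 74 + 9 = 25*m^3 + 15*m^2 - 60*m + r^2*(5*m - 2) + r*(-30*m^2 - 33*m + 18) + 20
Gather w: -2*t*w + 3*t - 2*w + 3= 3*t + w*(-2*t - 2) + 3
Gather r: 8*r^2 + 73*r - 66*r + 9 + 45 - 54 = 8*r^2 + 7*r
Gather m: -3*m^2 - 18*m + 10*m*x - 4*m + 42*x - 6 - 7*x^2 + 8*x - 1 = -3*m^2 + m*(10*x - 22) - 7*x^2 + 50*x - 7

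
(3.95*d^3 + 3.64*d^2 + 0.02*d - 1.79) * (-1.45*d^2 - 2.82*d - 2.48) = -5.7275*d^5 - 16.417*d^4 - 20.0898*d^3 - 6.4881*d^2 + 4.9982*d + 4.4392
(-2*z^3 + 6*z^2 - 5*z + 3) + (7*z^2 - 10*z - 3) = -2*z^3 + 13*z^2 - 15*z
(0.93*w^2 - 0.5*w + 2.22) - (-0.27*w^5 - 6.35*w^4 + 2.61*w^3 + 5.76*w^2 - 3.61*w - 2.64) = 0.27*w^5 + 6.35*w^4 - 2.61*w^3 - 4.83*w^2 + 3.11*w + 4.86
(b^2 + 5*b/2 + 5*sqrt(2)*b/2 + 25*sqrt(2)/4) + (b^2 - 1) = 2*b^2 + 5*b/2 + 5*sqrt(2)*b/2 - 1 + 25*sqrt(2)/4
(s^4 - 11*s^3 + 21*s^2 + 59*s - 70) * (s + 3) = s^5 - 8*s^4 - 12*s^3 + 122*s^2 + 107*s - 210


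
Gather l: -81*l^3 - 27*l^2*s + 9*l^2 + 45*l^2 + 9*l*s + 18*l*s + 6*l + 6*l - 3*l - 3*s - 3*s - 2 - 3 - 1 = -81*l^3 + l^2*(54 - 27*s) + l*(27*s + 9) - 6*s - 6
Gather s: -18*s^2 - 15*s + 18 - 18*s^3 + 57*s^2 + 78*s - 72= -18*s^3 + 39*s^2 + 63*s - 54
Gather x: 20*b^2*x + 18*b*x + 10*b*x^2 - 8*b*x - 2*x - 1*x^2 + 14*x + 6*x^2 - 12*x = x^2*(10*b + 5) + x*(20*b^2 + 10*b)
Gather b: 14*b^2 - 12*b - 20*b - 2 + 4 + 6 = 14*b^2 - 32*b + 8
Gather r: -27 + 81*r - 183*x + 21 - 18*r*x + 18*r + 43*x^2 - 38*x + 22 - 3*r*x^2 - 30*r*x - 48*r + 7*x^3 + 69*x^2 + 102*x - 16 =r*(-3*x^2 - 48*x + 51) + 7*x^3 + 112*x^2 - 119*x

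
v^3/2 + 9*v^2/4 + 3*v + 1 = (v/2 + 1)*(v + 1/2)*(v + 2)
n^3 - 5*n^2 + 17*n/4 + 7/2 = (n - 7/2)*(n - 2)*(n + 1/2)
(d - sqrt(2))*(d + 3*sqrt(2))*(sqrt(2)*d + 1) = sqrt(2)*d^3 + 5*d^2 - 4*sqrt(2)*d - 6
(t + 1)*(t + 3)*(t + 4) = t^3 + 8*t^2 + 19*t + 12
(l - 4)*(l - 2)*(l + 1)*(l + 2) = l^4 - 3*l^3 - 8*l^2 + 12*l + 16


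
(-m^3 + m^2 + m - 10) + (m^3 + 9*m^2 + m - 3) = 10*m^2 + 2*m - 13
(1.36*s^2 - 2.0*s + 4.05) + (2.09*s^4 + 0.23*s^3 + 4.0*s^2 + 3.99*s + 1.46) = 2.09*s^4 + 0.23*s^3 + 5.36*s^2 + 1.99*s + 5.51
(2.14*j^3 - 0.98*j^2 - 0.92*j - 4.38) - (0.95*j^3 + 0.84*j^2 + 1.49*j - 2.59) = 1.19*j^3 - 1.82*j^2 - 2.41*j - 1.79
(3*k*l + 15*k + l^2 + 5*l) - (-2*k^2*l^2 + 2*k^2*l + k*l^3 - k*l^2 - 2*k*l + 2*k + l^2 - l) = 2*k^2*l^2 - 2*k^2*l - k*l^3 + k*l^2 + 5*k*l + 13*k + 6*l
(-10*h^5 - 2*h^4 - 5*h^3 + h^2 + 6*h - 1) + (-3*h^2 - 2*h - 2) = -10*h^5 - 2*h^4 - 5*h^3 - 2*h^2 + 4*h - 3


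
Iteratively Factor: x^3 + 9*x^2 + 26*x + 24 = (x + 4)*(x^2 + 5*x + 6) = (x + 3)*(x + 4)*(x + 2)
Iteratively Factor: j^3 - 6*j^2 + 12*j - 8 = (j - 2)*(j^2 - 4*j + 4) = (j - 2)^2*(j - 2)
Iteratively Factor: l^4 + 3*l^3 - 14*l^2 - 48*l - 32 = (l + 1)*(l^3 + 2*l^2 - 16*l - 32) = (l + 1)*(l + 4)*(l^2 - 2*l - 8) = (l - 4)*(l + 1)*(l + 4)*(l + 2)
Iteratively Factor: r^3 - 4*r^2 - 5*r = (r)*(r^2 - 4*r - 5) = r*(r - 5)*(r + 1)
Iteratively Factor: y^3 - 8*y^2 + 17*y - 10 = (y - 5)*(y^2 - 3*y + 2) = (y - 5)*(y - 2)*(y - 1)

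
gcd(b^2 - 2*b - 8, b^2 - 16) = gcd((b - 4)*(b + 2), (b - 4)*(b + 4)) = b - 4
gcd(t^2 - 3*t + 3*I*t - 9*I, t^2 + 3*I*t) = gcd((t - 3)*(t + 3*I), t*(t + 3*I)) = t + 3*I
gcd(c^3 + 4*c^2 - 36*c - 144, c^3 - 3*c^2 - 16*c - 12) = c - 6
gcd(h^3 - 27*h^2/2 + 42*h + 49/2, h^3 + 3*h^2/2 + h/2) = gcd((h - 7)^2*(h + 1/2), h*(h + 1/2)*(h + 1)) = h + 1/2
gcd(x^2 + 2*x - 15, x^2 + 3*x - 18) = x - 3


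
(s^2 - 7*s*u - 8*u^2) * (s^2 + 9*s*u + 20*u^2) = s^4 + 2*s^3*u - 51*s^2*u^2 - 212*s*u^3 - 160*u^4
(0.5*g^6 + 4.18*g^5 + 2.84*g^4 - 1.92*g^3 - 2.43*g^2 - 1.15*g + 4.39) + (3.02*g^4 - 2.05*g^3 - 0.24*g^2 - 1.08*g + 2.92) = 0.5*g^6 + 4.18*g^5 + 5.86*g^4 - 3.97*g^3 - 2.67*g^2 - 2.23*g + 7.31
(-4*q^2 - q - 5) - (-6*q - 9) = -4*q^2 + 5*q + 4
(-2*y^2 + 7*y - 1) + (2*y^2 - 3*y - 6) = 4*y - 7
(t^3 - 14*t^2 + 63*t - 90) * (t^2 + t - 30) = t^5 - 13*t^4 + 19*t^3 + 393*t^2 - 1980*t + 2700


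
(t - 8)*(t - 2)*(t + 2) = t^3 - 8*t^2 - 4*t + 32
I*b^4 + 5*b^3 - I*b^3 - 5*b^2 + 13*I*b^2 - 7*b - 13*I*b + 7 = (b - 7*I)*(b + I)^2*(I*b - I)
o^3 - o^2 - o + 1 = (o - 1)^2*(o + 1)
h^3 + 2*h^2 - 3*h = h*(h - 1)*(h + 3)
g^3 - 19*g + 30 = (g - 3)*(g - 2)*(g + 5)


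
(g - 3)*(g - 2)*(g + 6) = g^3 + g^2 - 24*g + 36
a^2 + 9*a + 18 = (a + 3)*(a + 6)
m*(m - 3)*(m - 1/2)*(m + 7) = m^4 + 7*m^3/2 - 23*m^2 + 21*m/2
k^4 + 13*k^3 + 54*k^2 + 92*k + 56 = (k + 2)^3*(k + 7)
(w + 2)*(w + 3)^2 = w^3 + 8*w^2 + 21*w + 18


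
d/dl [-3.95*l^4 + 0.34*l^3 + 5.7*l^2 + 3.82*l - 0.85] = -15.8*l^3 + 1.02*l^2 + 11.4*l + 3.82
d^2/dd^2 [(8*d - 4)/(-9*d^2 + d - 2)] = 8*(-(2*d - 1)*(18*d - 1)^2 + (54*d - 11)*(9*d^2 - d + 2))/(9*d^2 - d + 2)^3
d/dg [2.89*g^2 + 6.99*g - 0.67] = 5.78*g + 6.99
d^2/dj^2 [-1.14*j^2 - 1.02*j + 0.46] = -2.28000000000000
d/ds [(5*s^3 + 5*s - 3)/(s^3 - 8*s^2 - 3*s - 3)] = 4*(-10*s^4 - 10*s^3 + s^2 - 12*s - 6)/(s^6 - 16*s^5 + 58*s^4 + 42*s^3 + 57*s^2 + 18*s + 9)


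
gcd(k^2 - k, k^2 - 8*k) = k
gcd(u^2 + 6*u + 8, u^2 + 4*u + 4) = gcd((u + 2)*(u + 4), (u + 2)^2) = u + 2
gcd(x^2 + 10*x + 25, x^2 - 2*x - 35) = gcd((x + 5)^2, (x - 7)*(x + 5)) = x + 5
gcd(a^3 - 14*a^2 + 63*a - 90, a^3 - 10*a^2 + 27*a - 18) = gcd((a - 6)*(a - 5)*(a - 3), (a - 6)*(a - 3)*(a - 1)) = a^2 - 9*a + 18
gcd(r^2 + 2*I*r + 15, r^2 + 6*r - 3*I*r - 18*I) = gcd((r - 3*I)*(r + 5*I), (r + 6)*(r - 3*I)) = r - 3*I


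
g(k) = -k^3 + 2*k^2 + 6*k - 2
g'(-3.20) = -37.52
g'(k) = -3*k^2 + 4*k + 6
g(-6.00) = 250.00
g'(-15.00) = -729.00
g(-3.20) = 32.05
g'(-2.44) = -21.62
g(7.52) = -269.04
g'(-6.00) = -126.00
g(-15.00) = 3733.00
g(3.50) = 0.62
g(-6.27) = 285.50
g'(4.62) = -39.55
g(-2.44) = 9.79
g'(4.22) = -30.55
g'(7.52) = -133.57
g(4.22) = -16.21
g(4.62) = -30.20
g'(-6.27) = -137.02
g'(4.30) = -32.27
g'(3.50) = -16.75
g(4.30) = -18.73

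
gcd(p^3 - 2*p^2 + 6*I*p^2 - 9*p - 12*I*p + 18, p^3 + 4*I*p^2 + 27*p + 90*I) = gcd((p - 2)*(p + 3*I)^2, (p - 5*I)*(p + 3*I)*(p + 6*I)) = p + 3*I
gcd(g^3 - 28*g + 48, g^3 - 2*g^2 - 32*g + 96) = g^2 + 2*g - 24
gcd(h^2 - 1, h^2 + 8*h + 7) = h + 1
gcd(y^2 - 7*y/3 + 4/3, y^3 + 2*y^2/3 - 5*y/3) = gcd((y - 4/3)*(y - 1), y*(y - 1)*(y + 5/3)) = y - 1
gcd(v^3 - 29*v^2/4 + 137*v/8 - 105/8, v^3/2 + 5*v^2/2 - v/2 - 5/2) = 1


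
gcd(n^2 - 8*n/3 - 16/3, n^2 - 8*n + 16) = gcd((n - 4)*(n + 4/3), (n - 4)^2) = n - 4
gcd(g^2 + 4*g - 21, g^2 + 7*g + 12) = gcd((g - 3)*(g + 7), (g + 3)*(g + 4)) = 1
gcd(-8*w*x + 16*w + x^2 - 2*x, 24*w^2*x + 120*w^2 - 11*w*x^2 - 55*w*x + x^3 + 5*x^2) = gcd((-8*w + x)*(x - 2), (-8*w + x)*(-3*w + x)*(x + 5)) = -8*w + x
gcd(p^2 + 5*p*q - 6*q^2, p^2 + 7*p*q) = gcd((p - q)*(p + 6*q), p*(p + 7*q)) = 1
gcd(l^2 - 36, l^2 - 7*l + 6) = l - 6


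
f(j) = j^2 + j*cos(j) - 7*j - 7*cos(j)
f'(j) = -j*sin(j) + 2*j + 7*sin(j) + cos(j) - 7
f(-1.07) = 4.76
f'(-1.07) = -15.74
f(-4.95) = 56.34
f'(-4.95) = -5.05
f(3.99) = -10.02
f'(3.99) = -1.94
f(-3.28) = 43.90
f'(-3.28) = -13.13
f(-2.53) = 31.91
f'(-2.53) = -18.35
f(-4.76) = 55.42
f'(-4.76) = -4.73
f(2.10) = -7.82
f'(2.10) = 0.92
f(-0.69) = -0.62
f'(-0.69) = -12.50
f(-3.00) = 39.90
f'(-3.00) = -15.40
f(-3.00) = 39.90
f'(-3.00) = -15.40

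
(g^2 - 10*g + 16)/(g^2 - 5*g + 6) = (g - 8)/(g - 3)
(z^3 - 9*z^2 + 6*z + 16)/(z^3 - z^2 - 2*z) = (z - 8)/z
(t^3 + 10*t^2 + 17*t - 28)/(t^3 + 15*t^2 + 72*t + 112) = (t - 1)/(t + 4)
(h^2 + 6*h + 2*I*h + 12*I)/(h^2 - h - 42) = (h + 2*I)/(h - 7)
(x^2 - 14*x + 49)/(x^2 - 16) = (x^2 - 14*x + 49)/(x^2 - 16)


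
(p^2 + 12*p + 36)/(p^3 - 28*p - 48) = (p^2 + 12*p + 36)/(p^3 - 28*p - 48)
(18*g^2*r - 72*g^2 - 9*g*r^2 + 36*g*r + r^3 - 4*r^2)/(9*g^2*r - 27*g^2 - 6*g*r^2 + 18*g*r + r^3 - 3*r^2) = (-6*g*r + 24*g + r^2 - 4*r)/(-3*g*r + 9*g + r^2 - 3*r)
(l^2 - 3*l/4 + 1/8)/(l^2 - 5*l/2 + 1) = (l - 1/4)/(l - 2)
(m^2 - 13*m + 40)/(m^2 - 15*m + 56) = (m - 5)/(m - 7)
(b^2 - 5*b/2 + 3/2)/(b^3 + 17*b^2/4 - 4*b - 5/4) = 2*(2*b - 3)/(4*b^2 + 21*b + 5)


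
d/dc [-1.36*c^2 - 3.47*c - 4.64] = -2.72*c - 3.47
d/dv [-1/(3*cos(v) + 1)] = -3*sin(v)/(3*cos(v) + 1)^2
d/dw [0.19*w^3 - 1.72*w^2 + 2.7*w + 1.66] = 0.57*w^2 - 3.44*w + 2.7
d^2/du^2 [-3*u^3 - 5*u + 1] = -18*u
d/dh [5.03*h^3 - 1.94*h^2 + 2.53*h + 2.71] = 15.09*h^2 - 3.88*h + 2.53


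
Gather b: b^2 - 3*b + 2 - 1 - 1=b^2 - 3*b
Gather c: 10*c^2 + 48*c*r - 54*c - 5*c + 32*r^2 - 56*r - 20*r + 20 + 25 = 10*c^2 + c*(48*r - 59) + 32*r^2 - 76*r + 45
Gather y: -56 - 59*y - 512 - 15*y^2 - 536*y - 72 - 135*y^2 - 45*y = -150*y^2 - 640*y - 640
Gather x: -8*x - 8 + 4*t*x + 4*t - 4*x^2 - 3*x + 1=4*t - 4*x^2 + x*(4*t - 11) - 7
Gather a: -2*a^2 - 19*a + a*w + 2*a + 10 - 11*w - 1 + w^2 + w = -2*a^2 + a*(w - 17) + w^2 - 10*w + 9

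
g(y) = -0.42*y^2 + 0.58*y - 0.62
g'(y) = 0.58 - 0.84*y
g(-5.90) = -18.66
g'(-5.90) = 5.54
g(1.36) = -0.61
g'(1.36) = -0.56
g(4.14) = -5.42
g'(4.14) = -2.90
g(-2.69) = -5.22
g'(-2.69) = 2.84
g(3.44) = -3.59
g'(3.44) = -2.31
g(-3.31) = -7.14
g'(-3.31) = 3.36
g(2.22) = -1.40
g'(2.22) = -1.28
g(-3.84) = -9.04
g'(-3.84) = 3.81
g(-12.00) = -68.06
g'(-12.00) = 10.66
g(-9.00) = -39.86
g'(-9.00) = 8.14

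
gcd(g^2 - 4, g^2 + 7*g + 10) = g + 2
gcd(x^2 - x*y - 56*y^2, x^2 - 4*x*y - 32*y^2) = x - 8*y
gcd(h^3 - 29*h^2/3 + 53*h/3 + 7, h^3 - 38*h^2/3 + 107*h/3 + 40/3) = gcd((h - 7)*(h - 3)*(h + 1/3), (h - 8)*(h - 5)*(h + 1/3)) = h + 1/3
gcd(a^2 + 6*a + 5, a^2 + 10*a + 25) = a + 5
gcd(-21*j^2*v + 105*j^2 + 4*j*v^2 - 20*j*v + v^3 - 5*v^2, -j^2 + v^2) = 1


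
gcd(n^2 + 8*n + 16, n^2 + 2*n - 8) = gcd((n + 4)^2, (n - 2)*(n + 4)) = n + 4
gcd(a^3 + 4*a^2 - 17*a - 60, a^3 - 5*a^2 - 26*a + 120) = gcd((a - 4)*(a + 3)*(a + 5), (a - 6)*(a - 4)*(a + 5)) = a^2 + a - 20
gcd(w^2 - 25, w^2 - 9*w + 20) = w - 5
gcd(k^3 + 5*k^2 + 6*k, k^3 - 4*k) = k^2 + 2*k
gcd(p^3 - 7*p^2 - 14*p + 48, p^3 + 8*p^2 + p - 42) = p^2 + p - 6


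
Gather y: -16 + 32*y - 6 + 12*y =44*y - 22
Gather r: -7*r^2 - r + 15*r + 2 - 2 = -7*r^2 + 14*r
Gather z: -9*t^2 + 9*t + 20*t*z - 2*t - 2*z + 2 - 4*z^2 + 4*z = -9*t^2 + 7*t - 4*z^2 + z*(20*t + 2) + 2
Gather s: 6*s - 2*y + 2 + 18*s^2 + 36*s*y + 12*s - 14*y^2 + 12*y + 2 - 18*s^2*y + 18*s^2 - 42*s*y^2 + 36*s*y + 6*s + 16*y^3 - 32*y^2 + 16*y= s^2*(36 - 18*y) + s*(-42*y^2 + 72*y + 24) + 16*y^3 - 46*y^2 + 26*y + 4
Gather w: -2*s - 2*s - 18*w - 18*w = -4*s - 36*w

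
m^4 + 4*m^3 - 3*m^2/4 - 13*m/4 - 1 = (m - 1)*(m + 1/2)^2*(m + 4)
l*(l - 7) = l^2 - 7*l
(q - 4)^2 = q^2 - 8*q + 16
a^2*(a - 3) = a^3 - 3*a^2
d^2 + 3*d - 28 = (d - 4)*(d + 7)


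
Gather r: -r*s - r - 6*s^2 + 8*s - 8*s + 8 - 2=r*(-s - 1) - 6*s^2 + 6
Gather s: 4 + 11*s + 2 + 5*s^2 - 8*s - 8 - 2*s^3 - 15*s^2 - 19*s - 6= -2*s^3 - 10*s^2 - 16*s - 8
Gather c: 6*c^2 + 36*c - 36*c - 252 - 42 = 6*c^2 - 294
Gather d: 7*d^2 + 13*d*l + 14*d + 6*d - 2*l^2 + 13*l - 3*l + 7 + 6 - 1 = 7*d^2 + d*(13*l + 20) - 2*l^2 + 10*l + 12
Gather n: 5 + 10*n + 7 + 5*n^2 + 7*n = 5*n^2 + 17*n + 12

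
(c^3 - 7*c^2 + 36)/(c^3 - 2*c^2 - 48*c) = (-c^3 + 7*c^2 - 36)/(c*(-c^2 + 2*c + 48))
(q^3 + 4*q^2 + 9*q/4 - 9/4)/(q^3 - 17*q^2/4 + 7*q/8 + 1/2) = 2*(2*q^2 + 9*q + 9)/(4*q^2 - 15*q - 4)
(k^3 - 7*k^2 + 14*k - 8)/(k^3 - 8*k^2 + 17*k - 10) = (k - 4)/(k - 5)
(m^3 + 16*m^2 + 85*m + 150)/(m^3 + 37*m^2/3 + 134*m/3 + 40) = 3*(m + 5)/(3*m + 4)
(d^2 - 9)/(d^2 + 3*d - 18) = (d + 3)/(d + 6)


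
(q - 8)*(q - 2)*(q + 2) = q^3 - 8*q^2 - 4*q + 32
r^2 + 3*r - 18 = (r - 3)*(r + 6)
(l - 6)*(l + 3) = l^2 - 3*l - 18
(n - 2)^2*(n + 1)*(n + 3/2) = n^4 - 3*n^3/2 - 9*n^2/2 + 4*n + 6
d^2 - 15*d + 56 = (d - 8)*(d - 7)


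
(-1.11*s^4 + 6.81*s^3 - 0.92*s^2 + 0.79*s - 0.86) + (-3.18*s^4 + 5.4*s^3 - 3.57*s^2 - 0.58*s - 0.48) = -4.29*s^4 + 12.21*s^3 - 4.49*s^2 + 0.21*s - 1.34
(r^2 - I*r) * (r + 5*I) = r^3 + 4*I*r^2 + 5*r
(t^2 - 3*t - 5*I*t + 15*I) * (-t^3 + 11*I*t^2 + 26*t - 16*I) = -t^5 + 3*t^4 + 16*I*t^4 + 81*t^3 - 48*I*t^3 - 243*t^2 - 146*I*t^2 - 80*t + 438*I*t + 240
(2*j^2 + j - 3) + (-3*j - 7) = 2*j^2 - 2*j - 10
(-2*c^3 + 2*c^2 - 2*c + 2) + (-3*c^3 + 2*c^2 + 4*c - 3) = -5*c^3 + 4*c^2 + 2*c - 1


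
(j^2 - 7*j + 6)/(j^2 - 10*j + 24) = (j - 1)/(j - 4)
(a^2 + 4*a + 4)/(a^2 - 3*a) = (a^2 + 4*a + 4)/(a*(a - 3))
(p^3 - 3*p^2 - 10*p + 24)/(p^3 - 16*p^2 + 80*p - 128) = (p^2 + p - 6)/(p^2 - 12*p + 32)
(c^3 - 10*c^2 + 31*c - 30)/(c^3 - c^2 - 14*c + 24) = (c - 5)/(c + 4)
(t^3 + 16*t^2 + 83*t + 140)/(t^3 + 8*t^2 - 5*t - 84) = (t + 5)/(t - 3)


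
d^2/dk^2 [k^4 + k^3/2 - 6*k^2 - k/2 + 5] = 12*k^2 + 3*k - 12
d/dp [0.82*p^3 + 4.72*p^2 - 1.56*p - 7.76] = 2.46*p^2 + 9.44*p - 1.56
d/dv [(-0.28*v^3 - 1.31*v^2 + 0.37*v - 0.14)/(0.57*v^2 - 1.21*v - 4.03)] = (-0.1596*v^4 + 0.6776*v^3 + 4.7594*v^2 + 10.7182*v - 1.6605)/(0.3249*v^4 - 1.3794*v^3 - 3.1301*v^2 + 9.7526*v + 16.2409)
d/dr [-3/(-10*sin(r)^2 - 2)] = -30*sin(2*r)/(5*cos(2*r) - 7)^2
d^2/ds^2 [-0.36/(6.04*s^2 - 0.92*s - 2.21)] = (-26.266752*s^2 + 4.000896*s + 0.36*(12.08*s - 0.92)*(24.16*s - 1.84) + 9.610848)/(-6.04*s^2 + 0.92*s + 2.21)^3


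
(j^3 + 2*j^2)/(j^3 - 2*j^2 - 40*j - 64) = j^2/(j^2 - 4*j - 32)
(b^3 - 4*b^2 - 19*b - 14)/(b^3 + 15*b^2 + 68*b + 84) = (b^2 - 6*b - 7)/(b^2 + 13*b + 42)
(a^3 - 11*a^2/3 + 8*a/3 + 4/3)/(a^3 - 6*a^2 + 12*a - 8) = (a + 1/3)/(a - 2)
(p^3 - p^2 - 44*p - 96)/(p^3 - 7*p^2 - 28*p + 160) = (p^2 + 7*p + 12)/(p^2 + p - 20)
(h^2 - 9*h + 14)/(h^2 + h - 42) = (h^2 - 9*h + 14)/(h^2 + h - 42)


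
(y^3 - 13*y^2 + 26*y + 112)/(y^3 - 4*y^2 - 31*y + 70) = (y^2 - 6*y - 16)/(y^2 + 3*y - 10)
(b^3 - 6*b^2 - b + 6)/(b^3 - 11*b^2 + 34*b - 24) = (b + 1)/(b - 4)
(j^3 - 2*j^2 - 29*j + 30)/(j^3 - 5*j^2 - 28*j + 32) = (j^2 - j - 30)/(j^2 - 4*j - 32)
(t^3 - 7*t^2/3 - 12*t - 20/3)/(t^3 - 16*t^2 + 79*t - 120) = (3*t^2 + 8*t + 4)/(3*(t^2 - 11*t + 24))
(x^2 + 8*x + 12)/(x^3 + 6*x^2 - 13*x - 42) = (x + 6)/(x^2 + 4*x - 21)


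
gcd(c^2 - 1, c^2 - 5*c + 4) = c - 1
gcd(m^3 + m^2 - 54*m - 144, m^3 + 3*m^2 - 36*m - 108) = m^2 + 9*m + 18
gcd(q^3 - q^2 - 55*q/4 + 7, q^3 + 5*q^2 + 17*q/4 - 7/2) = q^2 + 3*q - 7/4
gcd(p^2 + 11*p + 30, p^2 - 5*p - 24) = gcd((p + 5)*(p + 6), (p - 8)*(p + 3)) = 1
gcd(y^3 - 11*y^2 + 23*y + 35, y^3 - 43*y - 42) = y^2 - 6*y - 7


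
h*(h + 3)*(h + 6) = h^3 + 9*h^2 + 18*h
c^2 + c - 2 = (c - 1)*(c + 2)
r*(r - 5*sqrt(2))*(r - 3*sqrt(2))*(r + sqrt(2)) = r^4 - 7*sqrt(2)*r^3 + 14*r^2 + 30*sqrt(2)*r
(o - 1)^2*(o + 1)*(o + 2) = o^4 + o^3 - 3*o^2 - o + 2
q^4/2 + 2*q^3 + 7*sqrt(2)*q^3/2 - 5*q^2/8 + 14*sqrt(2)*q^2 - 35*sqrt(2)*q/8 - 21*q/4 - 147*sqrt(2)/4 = (q/2 + 1)*(q - 3/2)*(q + 7/2)*(q + 7*sqrt(2))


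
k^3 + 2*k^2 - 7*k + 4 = (k - 1)^2*(k + 4)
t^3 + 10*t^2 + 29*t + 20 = (t + 1)*(t + 4)*(t + 5)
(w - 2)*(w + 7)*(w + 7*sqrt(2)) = w^3 + 5*w^2 + 7*sqrt(2)*w^2 - 14*w + 35*sqrt(2)*w - 98*sqrt(2)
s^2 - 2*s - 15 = (s - 5)*(s + 3)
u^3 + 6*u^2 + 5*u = u*(u + 1)*(u + 5)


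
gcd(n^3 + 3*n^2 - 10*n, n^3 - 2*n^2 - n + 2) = n - 2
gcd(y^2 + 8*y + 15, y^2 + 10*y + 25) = y + 5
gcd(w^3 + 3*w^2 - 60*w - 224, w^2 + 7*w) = w + 7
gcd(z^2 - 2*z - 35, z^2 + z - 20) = z + 5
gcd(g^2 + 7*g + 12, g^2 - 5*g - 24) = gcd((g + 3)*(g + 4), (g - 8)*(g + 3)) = g + 3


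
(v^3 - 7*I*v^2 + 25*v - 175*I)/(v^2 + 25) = v - 7*I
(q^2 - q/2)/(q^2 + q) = (q - 1/2)/(q + 1)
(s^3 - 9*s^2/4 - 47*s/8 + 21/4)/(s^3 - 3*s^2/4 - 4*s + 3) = (s - 7/2)/(s - 2)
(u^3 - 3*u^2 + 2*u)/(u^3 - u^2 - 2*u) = (u - 1)/(u + 1)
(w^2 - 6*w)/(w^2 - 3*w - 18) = w/(w + 3)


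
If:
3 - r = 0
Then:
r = 3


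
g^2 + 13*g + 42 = (g + 6)*(g + 7)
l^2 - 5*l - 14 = (l - 7)*(l + 2)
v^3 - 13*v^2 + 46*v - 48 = (v - 8)*(v - 3)*(v - 2)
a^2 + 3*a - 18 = (a - 3)*(a + 6)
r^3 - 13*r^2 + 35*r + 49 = (r - 7)^2*(r + 1)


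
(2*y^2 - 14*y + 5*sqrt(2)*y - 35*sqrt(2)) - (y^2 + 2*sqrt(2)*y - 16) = y^2 - 14*y + 3*sqrt(2)*y - 35*sqrt(2) + 16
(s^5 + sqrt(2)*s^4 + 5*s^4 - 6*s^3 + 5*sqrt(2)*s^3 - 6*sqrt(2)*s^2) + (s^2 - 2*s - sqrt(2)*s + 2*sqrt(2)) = s^5 + sqrt(2)*s^4 + 5*s^4 - 6*s^3 + 5*sqrt(2)*s^3 - 6*sqrt(2)*s^2 + s^2 - 2*s - sqrt(2)*s + 2*sqrt(2)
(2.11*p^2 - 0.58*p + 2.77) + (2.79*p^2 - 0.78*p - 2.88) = 4.9*p^2 - 1.36*p - 0.11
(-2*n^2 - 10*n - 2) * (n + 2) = -2*n^3 - 14*n^2 - 22*n - 4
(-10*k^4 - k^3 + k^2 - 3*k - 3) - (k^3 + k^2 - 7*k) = -10*k^4 - 2*k^3 + 4*k - 3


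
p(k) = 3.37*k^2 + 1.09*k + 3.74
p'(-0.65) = -3.29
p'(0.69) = 5.74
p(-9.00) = 266.90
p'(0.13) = 1.97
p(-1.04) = 6.25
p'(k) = 6.74*k + 1.09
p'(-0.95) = -5.31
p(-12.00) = 475.94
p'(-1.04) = -5.92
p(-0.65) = 4.46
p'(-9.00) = -59.57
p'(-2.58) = -16.30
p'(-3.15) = -20.14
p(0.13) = 3.94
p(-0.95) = 5.75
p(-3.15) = 33.75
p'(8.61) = 59.12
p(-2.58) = 23.36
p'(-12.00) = -79.79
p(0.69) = 6.10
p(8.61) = 262.95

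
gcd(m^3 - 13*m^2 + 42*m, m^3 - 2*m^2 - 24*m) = m^2 - 6*m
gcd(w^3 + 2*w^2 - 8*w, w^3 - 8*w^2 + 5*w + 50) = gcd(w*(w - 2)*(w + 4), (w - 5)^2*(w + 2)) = 1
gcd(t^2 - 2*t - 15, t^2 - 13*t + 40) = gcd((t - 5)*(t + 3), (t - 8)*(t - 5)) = t - 5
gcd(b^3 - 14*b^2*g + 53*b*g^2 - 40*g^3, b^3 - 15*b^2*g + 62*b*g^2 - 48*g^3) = b^2 - 9*b*g + 8*g^2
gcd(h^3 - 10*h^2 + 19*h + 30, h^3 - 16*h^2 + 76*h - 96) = h - 6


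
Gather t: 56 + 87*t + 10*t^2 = 10*t^2 + 87*t + 56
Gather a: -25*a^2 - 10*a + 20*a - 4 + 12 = -25*a^2 + 10*a + 8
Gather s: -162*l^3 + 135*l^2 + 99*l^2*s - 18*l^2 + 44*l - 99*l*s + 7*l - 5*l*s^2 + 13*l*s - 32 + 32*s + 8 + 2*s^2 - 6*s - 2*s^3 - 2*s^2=-162*l^3 + 117*l^2 - 5*l*s^2 + 51*l - 2*s^3 + s*(99*l^2 - 86*l + 26) - 24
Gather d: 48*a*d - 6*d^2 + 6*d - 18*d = -6*d^2 + d*(48*a - 12)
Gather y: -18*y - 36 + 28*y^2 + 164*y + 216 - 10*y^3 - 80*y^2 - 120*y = -10*y^3 - 52*y^2 + 26*y + 180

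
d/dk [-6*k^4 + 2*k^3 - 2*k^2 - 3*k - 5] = -24*k^3 + 6*k^2 - 4*k - 3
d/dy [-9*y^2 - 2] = -18*y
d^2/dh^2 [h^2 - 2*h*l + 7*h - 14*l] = 2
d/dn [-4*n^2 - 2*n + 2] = -8*n - 2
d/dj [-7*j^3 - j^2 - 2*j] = -21*j^2 - 2*j - 2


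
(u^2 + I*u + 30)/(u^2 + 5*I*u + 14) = (u^2 + I*u + 30)/(u^2 + 5*I*u + 14)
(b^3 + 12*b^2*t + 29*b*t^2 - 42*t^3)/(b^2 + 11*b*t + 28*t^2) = (b^2 + 5*b*t - 6*t^2)/(b + 4*t)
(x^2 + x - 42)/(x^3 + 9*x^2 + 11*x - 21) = (x - 6)/(x^2 + 2*x - 3)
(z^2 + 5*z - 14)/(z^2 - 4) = (z + 7)/(z + 2)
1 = 1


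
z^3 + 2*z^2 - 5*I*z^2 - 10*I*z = z*(z + 2)*(z - 5*I)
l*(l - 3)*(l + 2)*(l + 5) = l^4 + 4*l^3 - 11*l^2 - 30*l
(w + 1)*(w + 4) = w^2 + 5*w + 4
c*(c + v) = c^2 + c*v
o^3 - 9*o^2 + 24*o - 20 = (o - 5)*(o - 2)^2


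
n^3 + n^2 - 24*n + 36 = (n - 3)*(n - 2)*(n + 6)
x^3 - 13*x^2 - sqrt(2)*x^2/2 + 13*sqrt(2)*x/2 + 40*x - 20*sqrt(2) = (x - 8)*(x - 5)*(x - sqrt(2)/2)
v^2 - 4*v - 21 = (v - 7)*(v + 3)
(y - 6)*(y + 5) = y^2 - y - 30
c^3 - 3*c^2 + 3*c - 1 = (c - 1)^3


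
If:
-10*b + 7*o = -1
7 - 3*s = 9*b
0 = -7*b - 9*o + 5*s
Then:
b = 68/183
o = 71/183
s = 223/183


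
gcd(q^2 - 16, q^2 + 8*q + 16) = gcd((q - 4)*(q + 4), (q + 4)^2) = q + 4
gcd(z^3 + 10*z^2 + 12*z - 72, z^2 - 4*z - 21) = 1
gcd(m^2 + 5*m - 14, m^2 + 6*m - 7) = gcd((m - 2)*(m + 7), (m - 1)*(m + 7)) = m + 7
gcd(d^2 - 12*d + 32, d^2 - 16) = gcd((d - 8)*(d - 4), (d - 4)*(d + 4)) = d - 4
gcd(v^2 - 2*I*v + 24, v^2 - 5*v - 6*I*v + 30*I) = v - 6*I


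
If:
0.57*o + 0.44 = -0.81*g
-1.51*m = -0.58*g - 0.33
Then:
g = -0.703703703703704*o - 0.54320987654321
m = 0.00989289510260813 - 0.270296786853078*o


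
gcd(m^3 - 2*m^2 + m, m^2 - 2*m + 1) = m^2 - 2*m + 1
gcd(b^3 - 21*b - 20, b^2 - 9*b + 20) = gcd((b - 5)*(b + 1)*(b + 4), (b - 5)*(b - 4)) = b - 5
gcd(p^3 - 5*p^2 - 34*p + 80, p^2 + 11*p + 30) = p + 5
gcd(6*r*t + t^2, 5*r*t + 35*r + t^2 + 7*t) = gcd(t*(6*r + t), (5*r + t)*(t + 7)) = 1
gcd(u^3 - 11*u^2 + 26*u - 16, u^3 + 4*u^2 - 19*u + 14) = u^2 - 3*u + 2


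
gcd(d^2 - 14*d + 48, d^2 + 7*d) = 1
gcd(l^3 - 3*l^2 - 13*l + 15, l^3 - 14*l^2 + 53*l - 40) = l^2 - 6*l + 5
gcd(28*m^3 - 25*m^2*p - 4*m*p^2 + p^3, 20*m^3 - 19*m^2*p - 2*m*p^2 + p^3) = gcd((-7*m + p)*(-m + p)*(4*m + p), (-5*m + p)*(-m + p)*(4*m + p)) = -4*m^2 + 3*m*p + p^2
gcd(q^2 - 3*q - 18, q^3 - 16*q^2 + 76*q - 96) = q - 6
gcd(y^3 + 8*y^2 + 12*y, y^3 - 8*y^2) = y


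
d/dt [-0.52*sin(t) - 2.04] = -0.52*cos(t)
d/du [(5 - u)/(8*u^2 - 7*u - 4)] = (-8*u^2 + 7*u + (u - 5)*(16*u - 7) + 4)/(-8*u^2 + 7*u + 4)^2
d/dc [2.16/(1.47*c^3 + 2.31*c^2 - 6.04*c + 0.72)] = (-9.5256*c^2 - 9.9792*c + 13.0464)/(1.47*c^3 + 2.31*c^2 - 6.04*c + 0.72)^2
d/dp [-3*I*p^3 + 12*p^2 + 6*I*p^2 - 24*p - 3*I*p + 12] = -9*I*p^2 + 12*p*(2 + I) - 24 - 3*I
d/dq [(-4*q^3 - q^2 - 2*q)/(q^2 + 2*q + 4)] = 4*(-q^4 - 4*q^3 - 12*q^2 - 2*q - 2)/(q^4 + 4*q^3 + 12*q^2 + 16*q + 16)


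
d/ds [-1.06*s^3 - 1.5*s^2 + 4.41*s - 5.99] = -3.18*s^2 - 3.0*s + 4.41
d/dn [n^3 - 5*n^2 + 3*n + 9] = 3*n^2 - 10*n + 3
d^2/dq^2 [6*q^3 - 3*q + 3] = 36*q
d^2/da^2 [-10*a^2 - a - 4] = -20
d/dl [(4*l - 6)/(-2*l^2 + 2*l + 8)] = (-2*l^2 + 2*l + (2*l - 3)*(2*l - 1) + 8)/(-l^2 + l + 4)^2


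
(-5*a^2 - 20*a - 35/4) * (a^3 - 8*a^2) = -5*a^5 + 20*a^4 + 605*a^3/4 + 70*a^2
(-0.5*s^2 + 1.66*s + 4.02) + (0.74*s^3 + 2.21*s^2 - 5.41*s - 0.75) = 0.74*s^3 + 1.71*s^2 - 3.75*s + 3.27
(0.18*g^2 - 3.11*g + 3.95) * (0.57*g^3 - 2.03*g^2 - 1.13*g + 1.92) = 0.1026*g^5 - 2.1381*g^4 + 8.3614*g^3 - 4.1586*g^2 - 10.4347*g + 7.584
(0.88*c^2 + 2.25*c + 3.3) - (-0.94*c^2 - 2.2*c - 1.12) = 1.82*c^2 + 4.45*c + 4.42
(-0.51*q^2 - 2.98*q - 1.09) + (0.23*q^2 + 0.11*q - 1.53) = -0.28*q^2 - 2.87*q - 2.62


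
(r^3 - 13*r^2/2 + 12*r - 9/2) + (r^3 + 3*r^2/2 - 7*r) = 2*r^3 - 5*r^2 + 5*r - 9/2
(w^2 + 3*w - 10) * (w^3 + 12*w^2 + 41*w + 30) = w^5 + 15*w^4 + 67*w^3 + 33*w^2 - 320*w - 300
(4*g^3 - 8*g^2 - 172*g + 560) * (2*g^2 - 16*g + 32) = 8*g^5 - 80*g^4 - 88*g^3 + 3616*g^2 - 14464*g + 17920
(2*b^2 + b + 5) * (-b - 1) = -2*b^3 - 3*b^2 - 6*b - 5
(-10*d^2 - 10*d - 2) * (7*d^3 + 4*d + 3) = -70*d^5 - 70*d^4 - 54*d^3 - 70*d^2 - 38*d - 6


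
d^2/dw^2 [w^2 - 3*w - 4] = 2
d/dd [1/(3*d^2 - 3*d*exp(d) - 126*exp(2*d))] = (d*exp(d) - 2*d + 84*exp(2*d) + exp(d))/(3*(-d^2 + d*exp(d) + 42*exp(2*d))^2)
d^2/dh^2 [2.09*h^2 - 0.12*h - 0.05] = 4.18000000000000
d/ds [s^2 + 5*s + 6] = 2*s + 5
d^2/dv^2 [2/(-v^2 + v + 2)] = 4*(-v^2 + v + (2*v - 1)^2 + 2)/(-v^2 + v + 2)^3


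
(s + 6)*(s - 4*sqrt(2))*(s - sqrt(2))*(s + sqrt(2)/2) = s^4 - 9*sqrt(2)*s^3/2 + 6*s^3 - 27*sqrt(2)*s^2 + 3*s^2 + 4*sqrt(2)*s + 18*s + 24*sqrt(2)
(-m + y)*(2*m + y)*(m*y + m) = -2*m^3*y - 2*m^3 + m^2*y^2 + m^2*y + m*y^3 + m*y^2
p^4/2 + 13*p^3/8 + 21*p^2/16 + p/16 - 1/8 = (p/2 + 1/4)*(p - 1/4)*(p + 1)*(p + 2)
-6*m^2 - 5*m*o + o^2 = (-6*m + o)*(m + o)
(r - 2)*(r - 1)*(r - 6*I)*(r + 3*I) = r^4 - 3*r^3 - 3*I*r^3 + 20*r^2 + 9*I*r^2 - 54*r - 6*I*r + 36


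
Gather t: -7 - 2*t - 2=-2*t - 9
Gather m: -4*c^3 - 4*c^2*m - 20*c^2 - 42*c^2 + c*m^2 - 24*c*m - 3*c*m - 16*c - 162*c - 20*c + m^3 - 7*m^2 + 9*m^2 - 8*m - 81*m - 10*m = -4*c^3 - 62*c^2 - 198*c + m^3 + m^2*(c + 2) + m*(-4*c^2 - 27*c - 99)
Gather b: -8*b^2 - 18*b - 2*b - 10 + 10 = -8*b^2 - 20*b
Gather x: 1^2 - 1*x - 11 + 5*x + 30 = 4*x + 20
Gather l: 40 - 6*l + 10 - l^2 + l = -l^2 - 5*l + 50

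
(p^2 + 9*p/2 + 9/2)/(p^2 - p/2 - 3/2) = (2*p^2 + 9*p + 9)/(2*p^2 - p - 3)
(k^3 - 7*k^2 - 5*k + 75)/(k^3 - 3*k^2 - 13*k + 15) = (k - 5)/(k - 1)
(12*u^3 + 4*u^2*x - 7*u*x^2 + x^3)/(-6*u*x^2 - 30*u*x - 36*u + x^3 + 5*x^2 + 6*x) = (-2*u^2 - u*x + x^2)/(x^2 + 5*x + 6)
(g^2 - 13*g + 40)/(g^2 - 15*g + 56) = (g - 5)/(g - 7)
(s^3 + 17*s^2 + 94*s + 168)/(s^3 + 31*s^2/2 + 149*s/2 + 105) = 2*(s + 4)/(2*s + 5)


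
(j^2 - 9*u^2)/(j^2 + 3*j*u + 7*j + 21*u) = (j - 3*u)/(j + 7)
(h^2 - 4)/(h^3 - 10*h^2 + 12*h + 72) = (h - 2)/(h^2 - 12*h + 36)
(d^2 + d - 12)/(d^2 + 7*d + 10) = (d^2 + d - 12)/(d^2 + 7*d + 10)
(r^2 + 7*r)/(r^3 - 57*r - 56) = r/(r^2 - 7*r - 8)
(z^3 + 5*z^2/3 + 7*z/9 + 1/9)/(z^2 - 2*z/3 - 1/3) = (3*z^2 + 4*z + 1)/(3*(z - 1))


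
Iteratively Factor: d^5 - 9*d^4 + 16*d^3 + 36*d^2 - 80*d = (d)*(d^4 - 9*d^3 + 16*d^2 + 36*d - 80) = d*(d - 5)*(d^3 - 4*d^2 - 4*d + 16) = d*(d - 5)*(d - 2)*(d^2 - 2*d - 8) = d*(d - 5)*(d - 4)*(d - 2)*(d + 2)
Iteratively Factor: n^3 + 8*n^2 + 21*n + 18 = (n + 3)*(n^2 + 5*n + 6) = (n + 3)^2*(n + 2)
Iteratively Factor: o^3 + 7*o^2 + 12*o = (o + 4)*(o^2 + 3*o) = o*(o + 4)*(o + 3)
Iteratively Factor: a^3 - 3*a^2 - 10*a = (a)*(a^2 - 3*a - 10) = a*(a - 5)*(a + 2)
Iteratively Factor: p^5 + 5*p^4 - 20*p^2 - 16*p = (p + 4)*(p^4 + p^3 - 4*p^2 - 4*p) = (p + 1)*(p + 4)*(p^3 - 4*p) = (p + 1)*(p + 2)*(p + 4)*(p^2 - 2*p) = p*(p + 1)*(p + 2)*(p + 4)*(p - 2)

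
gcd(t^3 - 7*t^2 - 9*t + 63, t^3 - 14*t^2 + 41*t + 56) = t - 7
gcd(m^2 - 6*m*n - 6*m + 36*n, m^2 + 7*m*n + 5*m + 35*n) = 1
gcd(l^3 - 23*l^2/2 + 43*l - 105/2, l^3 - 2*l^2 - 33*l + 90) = l^2 - 8*l + 15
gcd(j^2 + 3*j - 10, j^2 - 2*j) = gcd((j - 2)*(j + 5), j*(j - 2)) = j - 2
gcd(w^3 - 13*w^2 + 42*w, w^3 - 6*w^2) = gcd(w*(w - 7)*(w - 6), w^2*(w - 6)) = w^2 - 6*w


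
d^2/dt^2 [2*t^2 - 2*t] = 4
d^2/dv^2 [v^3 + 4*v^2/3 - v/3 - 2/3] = 6*v + 8/3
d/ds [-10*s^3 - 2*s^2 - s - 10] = -30*s^2 - 4*s - 1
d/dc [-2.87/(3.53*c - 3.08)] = 10.1311/(3.53*c - 3.08)^2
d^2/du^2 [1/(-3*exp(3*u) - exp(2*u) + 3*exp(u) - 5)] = (-2*(9*exp(2*u) + 2*exp(u) - 3)^2*exp(u) + (27*exp(2*u) + 4*exp(u) - 3)*(3*exp(3*u) + exp(2*u) - 3*exp(u) + 5))*exp(u)/(3*exp(3*u) + exp(2*u) - 3*exp(u) + 5)^3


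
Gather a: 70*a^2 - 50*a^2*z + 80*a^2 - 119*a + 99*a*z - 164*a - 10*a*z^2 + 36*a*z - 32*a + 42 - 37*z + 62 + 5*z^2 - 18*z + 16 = a^2*(150 - 50*z) + a*(-10*z^2 + 135*z - 315) + 5*z^2 - 55*z + 120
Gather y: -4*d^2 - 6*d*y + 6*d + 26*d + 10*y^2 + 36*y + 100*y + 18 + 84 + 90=-4*d^2 + 32*d + 10*y^2 + y*(136 - 6*d) + 192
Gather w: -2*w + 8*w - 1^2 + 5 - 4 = 6*w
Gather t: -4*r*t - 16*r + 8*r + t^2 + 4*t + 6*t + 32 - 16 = -8*r + t^2 + t*(10 - 4*r) + 16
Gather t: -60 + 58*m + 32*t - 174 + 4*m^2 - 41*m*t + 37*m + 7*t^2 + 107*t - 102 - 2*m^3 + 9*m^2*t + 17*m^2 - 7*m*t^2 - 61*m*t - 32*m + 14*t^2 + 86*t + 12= -2*m^3 + 21*m^2 + 63*m + t^2*(21 - 7*m) + t*(9*m^2 - 102*m + 225) - 324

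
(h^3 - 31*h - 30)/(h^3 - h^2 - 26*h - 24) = (h + 5)/(h + 4)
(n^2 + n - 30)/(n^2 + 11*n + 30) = (n - 5)/(n + 5)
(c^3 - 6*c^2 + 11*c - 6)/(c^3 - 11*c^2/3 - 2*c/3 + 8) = 3*(c - 1)/(3*c + 4)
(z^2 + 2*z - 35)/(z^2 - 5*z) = (z + 7)/z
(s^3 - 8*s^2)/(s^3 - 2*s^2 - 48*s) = s/(s + 6)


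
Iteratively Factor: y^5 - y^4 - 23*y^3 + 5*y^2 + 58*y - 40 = (y - 5)*(y^4 + 4*y^3 - 3*y^2 - 10*y + 8) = (y - 5)*(y - 1)*(y^3 + 5*y^2 + 2*y - 8) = (y - 5)*(y - 1)*(y + 2)*(y^2 + 3*y - 4) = (y - 5)*(y - 1)^2*(y + 2)*(y + 4)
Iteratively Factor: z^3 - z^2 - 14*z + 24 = (z + 4)*(z^2 - 5*z + 6) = (z - 2)*(z + 4)*(z - 3)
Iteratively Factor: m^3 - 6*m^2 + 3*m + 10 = (m + 1)*(m^2 - 7*m + 10) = (m - 5)*(m + 1)*(m - 2)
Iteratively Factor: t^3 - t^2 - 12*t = (t + 3)*(t^2 - 4*t) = t*(t + 3)*(t - 4)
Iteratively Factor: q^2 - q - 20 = (q + 4)*(q - 5)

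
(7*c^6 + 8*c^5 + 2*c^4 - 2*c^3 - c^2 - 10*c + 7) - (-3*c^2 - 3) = 7*c^6 + 8*c^5 + 2*c^4 - 2*c^3 + 2*c^2 - 10*c + 10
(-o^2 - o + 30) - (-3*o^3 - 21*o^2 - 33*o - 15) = 3*o^3 + 20*o^2 + 32*o + 45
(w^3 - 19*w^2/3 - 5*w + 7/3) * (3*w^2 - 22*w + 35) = 3*w^5 - 41*w^4 + 478*w^3/3 - 314*w^2/3 - 679*w/3 + 245/3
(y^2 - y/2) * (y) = y^3 - y^2/2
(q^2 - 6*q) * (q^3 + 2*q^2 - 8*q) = q^5 - 4*q^4 - 20*q^3 + 48*q^2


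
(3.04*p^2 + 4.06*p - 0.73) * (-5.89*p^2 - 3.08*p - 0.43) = -17.9056*p^4 - 33.2766*p^3 - 9.5123*p^2 + 0.5026*p + 0.3139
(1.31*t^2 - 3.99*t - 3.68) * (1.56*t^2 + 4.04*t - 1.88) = 2.0436*t^4 - 0.931999999999999*t^3 - 24.3232*t^2 - 7.366*t + 6.9184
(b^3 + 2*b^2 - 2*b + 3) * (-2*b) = -2*b^4 - 4*b^3 + 4*b^2 - 6*b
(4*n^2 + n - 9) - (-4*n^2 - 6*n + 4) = 8*n^2 + 7*n - 13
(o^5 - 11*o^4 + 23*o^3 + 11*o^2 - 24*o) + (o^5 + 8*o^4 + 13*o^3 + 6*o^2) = 2*o^5 - 3*o^4 + 36*o^3 + 17*o^2 - 24*o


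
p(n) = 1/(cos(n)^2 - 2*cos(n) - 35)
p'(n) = (2*sin(n)*cos(n) - 2*sin(n))/(cos(n)^2 - 2*cos(n) - 35)^2 = 2*(cos(n) - 1)*sin(n)/(sin(n)^2 + 2*cos(n) + 34)^2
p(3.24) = -0.03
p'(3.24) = 0.00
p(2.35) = -0.03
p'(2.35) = -0.00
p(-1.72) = -0.03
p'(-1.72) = 0.00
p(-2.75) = -0.03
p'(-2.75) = 0.00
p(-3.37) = -0.03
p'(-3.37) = -0.00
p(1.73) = -0.03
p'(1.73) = -0.00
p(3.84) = -0.03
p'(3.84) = 0.00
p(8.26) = -0.03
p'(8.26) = -0.00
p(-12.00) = -0.03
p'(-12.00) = 0.00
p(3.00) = -0.03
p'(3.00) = 0.00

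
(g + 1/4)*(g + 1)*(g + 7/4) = g^3 + 3*g^2 + 39*g/16 + 7/16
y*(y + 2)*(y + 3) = y^3 + 5*y^2 + 6*y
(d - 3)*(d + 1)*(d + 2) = d^3 - 7*d - 6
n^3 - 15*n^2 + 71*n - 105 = (n - 7)*(n - 5)*(n - 3)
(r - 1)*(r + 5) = r^2 + 4*r - 5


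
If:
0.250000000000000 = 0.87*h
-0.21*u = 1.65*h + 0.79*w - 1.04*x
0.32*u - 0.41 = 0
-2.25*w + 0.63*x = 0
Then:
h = 0.29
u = 1.28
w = 0.25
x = 0.91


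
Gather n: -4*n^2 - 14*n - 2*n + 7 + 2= -4*n^2 - 16*n + 9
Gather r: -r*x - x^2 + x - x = -r*x - x^2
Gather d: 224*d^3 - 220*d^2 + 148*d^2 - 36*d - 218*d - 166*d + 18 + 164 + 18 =224*d^3 - 72*d^2 - 420*d + 200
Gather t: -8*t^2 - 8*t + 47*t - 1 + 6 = -8*t^2 + 39*t + 5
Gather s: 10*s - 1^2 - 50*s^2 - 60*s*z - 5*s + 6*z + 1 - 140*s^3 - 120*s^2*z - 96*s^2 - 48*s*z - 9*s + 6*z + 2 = -140*s^3 + s^2*(-120*z - 146) + s*(-108*z - 4) + 12*z + 2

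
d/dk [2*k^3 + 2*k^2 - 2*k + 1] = 6*k^2 + 4*k - 2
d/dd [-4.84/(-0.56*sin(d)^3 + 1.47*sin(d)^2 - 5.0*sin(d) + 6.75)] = (-8.1312*sin(d)^2 + 14.2296*sin(d) - 24.2)*cos(d)/(0.56*sin(d)^3 - 1.47*sin(d)^2 + 5.0*sin(d) - 6.75)^2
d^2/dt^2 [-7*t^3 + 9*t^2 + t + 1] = 18 - 42*t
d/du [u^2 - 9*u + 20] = 2*u - 9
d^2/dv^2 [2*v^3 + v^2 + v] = 12*v + 2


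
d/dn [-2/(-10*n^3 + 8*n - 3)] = 4*(4 - 15*n^2)/(10*n^3 - 8*n + 3)^2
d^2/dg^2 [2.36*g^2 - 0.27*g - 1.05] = 4.72000000000000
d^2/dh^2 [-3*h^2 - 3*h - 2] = -6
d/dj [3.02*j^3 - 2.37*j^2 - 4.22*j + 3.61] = 9.06*j^2 - 4.74*j - 4.22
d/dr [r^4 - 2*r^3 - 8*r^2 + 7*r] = 4*r^3 - 6*r^2 - 16*r + 7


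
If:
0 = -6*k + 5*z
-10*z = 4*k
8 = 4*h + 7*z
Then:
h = 2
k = 0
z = 0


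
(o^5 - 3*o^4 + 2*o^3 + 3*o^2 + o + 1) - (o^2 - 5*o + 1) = o^5 - 3*o^4 + 2*o^3 + 2*o^2 + 6*o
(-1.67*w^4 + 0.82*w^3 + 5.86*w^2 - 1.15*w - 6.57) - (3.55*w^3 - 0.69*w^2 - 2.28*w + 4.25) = -1.67*w^4 - 2.73*w^3 + 6.55*w^2 + 1.13*w - 10.82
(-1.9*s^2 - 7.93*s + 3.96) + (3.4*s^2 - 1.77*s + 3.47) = 1.5*s^2 - 9.7*s + 7.43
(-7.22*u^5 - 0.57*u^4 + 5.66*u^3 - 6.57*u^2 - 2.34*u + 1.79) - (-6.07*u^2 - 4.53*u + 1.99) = -7.22*u^5 - 0.57*u^4 + 5.66*u^3 - 0.5*u^2 + 2.19*u - 0.2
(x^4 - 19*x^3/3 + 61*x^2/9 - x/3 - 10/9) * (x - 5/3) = x^5 - 8*x^4 + 52*x^3/3 - 314*x^2/27 - 5*x/9 + 50/27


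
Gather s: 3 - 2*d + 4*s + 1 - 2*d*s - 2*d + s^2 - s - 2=-4*d + s^2 + s*(3 - 2*d) + 2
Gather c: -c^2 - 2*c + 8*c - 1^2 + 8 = -c^2 + 6*c + 7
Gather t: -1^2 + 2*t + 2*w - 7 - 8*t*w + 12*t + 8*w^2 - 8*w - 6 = t*(14 - 8*w) + 8*w^2 - 6*w - 14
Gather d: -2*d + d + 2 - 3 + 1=-d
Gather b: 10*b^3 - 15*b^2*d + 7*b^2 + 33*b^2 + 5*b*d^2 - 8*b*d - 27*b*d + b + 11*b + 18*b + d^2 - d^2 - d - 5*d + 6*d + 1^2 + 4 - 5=10*b^3 + b^2*(40 - 15*d) + b*(5*d^2 - 35*d + 30)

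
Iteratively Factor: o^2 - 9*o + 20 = (o - 4)*(o - 5)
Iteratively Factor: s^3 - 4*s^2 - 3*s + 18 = (s + 2)*(s^2 - 6*s + 9) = (s - 3)*(s + 2)*(s - 3)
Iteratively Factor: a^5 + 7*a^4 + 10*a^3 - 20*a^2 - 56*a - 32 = (a + 1)*(a^4 + 6*a^3 + 4*a^2 - 24*a - 32) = (a - 2)*(a + 1)*(a^3 + 8*a^2 + 20*a + 16) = (a - 2)*(a + 1)*(a + 2)*(a^2 + 6*a + 8) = (a - 2)*(a + 1)*(a + 2)*(a + 4)*(a + 2)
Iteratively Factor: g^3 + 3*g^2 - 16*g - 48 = (g - 4)*(g^2 + 7*g + 12) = (g - 4)*(g + 3)*(g + 4)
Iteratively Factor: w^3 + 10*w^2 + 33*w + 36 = (w + 3)*(w^2 + 7*w + 12) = (w + 3)*(w + 4)*(w + 3)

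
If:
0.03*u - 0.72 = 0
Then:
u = 24.00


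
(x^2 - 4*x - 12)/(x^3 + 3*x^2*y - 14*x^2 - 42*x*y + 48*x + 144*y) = (x + 2)/(x^2 + 3*x*y - 8*x - 24*y)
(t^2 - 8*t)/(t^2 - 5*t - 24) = t/(t + 3)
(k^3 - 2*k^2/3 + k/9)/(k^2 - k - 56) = k*(-9*k^2 + 6*k - 1)/(9*(-k^2 + k + 56))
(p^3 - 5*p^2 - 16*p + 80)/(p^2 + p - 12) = (p^2 - 9*p + 20)/(p - 3)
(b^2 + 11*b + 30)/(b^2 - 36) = (b + 5)/(b - 6)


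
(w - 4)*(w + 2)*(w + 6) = w^3 + 4*w^2 - 20*w - 48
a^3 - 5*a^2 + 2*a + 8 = (a - 4)*(a - 2)*(a + 1)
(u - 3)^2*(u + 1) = u^3 - 5*u^2 + 3*u + 9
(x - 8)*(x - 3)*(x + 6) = x^3 - 5*x^2 - 42*x + 144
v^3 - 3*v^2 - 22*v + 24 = (v - 6)*(v - 1)*(v + 4)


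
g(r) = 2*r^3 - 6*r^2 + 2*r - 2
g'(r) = 6*r^2 - 12*r + 2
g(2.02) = -5.96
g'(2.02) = 2.24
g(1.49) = -5.72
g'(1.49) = -2.56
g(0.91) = -3.64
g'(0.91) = -3.95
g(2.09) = -5.77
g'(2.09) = 3.13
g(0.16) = -1.83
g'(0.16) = 0.23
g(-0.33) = -3.39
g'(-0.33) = 6.61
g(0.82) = -3.29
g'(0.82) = -3.81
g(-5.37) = -495.47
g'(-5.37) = 239.46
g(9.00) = 988.00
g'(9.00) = 380.00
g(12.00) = 2614.00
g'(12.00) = 722.00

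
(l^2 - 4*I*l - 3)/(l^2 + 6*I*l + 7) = (l - 3*I)/(l + 7*I)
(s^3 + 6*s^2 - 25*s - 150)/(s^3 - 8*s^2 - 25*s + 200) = (s + 6)/(s - 8)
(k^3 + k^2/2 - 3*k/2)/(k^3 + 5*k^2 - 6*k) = (k + 3/2)/(k + 6)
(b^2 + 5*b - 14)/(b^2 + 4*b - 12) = (b + 7)/(b + 6)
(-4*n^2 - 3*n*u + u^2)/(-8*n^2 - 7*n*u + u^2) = (-4*n + u)/(-8*n + u)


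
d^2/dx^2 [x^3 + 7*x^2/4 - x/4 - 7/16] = 6*x + 7/2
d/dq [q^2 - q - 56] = 2*q - 1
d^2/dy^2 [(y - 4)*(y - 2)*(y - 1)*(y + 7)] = 12*y^2 - 70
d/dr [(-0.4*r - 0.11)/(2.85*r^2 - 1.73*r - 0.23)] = (1.14*r^2 + 0.627*r - 0.0983)/(8.1225*r^4 - 9.861*r^3 + 1.6819*r^2 + 0.7958*r + 0.0529)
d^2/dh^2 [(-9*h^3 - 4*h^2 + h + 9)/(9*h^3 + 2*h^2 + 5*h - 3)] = 4*(-81*h^6 + 729*h^5 + 1755*h^4 + 130*h^3 + 909*h^2 + 387*h + 129)/(729*h^9 + 486*h^8 + 1323*h^7 - 181*h^6 + 411*h^5 - 696*h^4 + 188*h^3 - 171*h^2 + 135*h - 27)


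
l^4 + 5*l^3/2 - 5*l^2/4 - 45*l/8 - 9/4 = (l - 3/2)*(l + 1/2)*(l + 3/2)*(l + 2)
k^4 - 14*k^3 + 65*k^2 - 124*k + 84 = (k - 7)*(k - 3)*(k - 2)^2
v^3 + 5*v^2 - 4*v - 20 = (v - 2)*(v + 2)*(v + 5)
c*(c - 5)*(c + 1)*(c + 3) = c^4 - c^3 - 17*c^2 - 15*c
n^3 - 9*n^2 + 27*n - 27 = (n - 3)^3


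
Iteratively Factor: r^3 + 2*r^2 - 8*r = (r)*(r^2 + 2*r - 8) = r*(r - 2)*(r + 4)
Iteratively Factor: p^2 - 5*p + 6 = (p - 2)*(p - 3)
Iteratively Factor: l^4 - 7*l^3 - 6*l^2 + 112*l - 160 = (l - 5)*(l^3 - 2*l^2 - 16*l + 32) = (l - 5)*(l + 4)*(l^2 - 6*l + 8) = (l - 5)*(l - 2)*(l + 4)*(l - 4)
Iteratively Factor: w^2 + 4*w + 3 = (w + 1)*(w + 3)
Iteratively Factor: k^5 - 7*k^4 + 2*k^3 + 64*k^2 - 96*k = (k)*(k^4 - 7*k^3 + 2*k^2 + 64*k - 96) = k*(k + 3)*(k^3 - 10*k^2 + 32*k - 32) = k*(k - 4)*(k + 3)*(k^2 - 6*k + 8) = k*(k - 4)^2*(k + 3)*(k - 2)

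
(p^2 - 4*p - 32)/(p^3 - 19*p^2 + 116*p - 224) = (p + 4)/(p^2 - 11*p + 28)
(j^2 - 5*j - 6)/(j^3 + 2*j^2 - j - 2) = (j - 6)/(j^2 + j - 2)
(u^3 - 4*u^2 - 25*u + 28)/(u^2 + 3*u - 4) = u - 7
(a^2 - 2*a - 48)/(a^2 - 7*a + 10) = (a^2 - 2*a - 48)/(a^2 - 7*a + 10)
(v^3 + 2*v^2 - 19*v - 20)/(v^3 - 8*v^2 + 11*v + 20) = (v + 5)/(v - 5)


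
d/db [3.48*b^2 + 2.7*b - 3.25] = 6.96*b + 2.7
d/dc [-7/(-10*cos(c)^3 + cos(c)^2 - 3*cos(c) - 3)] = 7*(30*cos(c)^2 - 2*cos(c) + 3)*sin(c)/(10*cos(c)^3 - cos(c)^2 + 3*cos(c) + 3)^2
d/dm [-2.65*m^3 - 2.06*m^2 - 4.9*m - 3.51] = -7.95*m^2 - 4.12*m - 4.9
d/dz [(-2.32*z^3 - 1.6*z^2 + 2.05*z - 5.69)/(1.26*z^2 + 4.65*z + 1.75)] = (-2.9232*z^4 - 21.576*z^3 - 22.203*z^2 + 8.7388*z + 30.046)/(1.5876*z^4 + 11.718*z^3 + 26.0325*z^2 + 16.275*z + 3.0625)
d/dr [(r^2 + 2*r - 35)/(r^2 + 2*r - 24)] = 22*(r + 1)/(r^2 + 2*r - 24)^2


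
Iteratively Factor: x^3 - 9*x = (x)*(x^2 - 9) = x*(x - 3)*(x + 3)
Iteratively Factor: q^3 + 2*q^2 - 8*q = (q - 2)*(q^2 + 4*q) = (q - 2)*(q + 4)*(q)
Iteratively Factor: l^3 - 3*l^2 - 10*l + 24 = (l - 4)*(l^2 + l - 6) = (l - 4)*(l - 2)*(l + 3)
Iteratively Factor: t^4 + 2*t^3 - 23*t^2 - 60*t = (t + 4)*(t^3 - 2*t^2 - 15*t) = (t - 5)*(t + 4)*(t^2 + 3*t) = t*(t - 5)*(t + 4)*(t + 3)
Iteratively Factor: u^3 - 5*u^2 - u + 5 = (u - 1)*(u^2 - 4*u - 5) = (u - 1)*(u + 1)*(u - 5)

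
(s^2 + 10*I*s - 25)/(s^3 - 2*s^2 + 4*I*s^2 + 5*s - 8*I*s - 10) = (s + 5*I)/(s^2 - s*(2 + I) + 2*I)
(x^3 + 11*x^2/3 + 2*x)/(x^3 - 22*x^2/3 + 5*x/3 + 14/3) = x*(x + 3)/(x^2 - 8*x + 7)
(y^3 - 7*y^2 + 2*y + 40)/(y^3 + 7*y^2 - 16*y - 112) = (y^2 - 3*y - 10)/(y^2 + 11*y + 28)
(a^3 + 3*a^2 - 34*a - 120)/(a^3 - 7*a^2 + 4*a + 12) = (a^2 + 9*a + 20)/(a^2 - a - 2)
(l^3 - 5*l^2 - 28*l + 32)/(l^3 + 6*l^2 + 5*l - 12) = (l - 8)/(l + 3)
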